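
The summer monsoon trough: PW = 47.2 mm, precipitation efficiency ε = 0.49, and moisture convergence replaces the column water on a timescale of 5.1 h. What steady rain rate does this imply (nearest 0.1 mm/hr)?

R ≈ 4.5 mm/hr

Each overturning extracts ε × PW = 0.49 × 47.2 = 23.128 mm.
Rate = ε·PW / τ = 23.128 / 5.1 h = 4.5 mm/hr.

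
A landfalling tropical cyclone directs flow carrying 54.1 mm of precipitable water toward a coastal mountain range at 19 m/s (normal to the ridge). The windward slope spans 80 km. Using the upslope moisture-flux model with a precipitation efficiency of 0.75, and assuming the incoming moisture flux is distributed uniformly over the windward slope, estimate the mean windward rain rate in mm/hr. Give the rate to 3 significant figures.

R ≈ 34.7 mm/hr

Incoming column moisture flux per unit ridge length: F = V × PW = 19 × 54.1 = 1027.9 mm·m/s.
Spread over the 80 km slope with efficiency ε = 0.75: R = ε·F/W = 0.75 × 1027.9 / 80000 m = 9.637e-03 mm/s.
R = 9.637e-03 × 3600 = 34.7 mm/hr.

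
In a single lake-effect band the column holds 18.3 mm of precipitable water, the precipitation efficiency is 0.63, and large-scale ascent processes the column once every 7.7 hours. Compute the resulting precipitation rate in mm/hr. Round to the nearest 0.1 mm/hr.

Each overturning extracts ε × PW = 0.63 × 18.3 = 11.529 mm.
Rate = ε·PW / τ = 11.529 / 7.7 h = 1.5 mm/hr.

R ≈ 1.5 mm/hr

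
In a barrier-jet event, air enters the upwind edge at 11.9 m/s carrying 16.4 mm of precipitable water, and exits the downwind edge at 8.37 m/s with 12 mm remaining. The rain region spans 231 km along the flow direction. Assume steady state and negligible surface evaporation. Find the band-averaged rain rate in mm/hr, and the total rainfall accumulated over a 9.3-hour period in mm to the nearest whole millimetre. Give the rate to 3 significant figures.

Column moisture flux per unit crosswind length is F = V × PW.
Inflow: F_in = 11.9 × 16.4 = 195.16 mm·m/s
Outflow: F_out = 8.37 × 12 = 100.44 mm·m/s
Steady-state rate R = (F_in − F_out)/L = (195.16 − 100.44) / 231000 m = 4.100e-04 mm/s.
R = 4.100e-04 × 3600 = 1.48 mm/hr.
Over 9.3 h: total = 1.48 × 9.3 = 13.764 ≈ 14 mm.

R ≈ 1.48 mm/hr; total ≈ 14 mm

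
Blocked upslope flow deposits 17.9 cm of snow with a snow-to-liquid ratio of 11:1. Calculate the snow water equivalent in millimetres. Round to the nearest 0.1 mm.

SWE = snow depth / ratio = 17.9 cm / 11 = 1.627 cm = 16.3 mm.

SWE ≈ 16.3 mm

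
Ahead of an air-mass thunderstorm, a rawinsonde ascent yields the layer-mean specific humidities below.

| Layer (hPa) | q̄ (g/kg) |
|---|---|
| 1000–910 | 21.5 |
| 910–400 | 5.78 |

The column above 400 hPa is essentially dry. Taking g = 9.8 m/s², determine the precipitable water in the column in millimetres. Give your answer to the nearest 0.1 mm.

PW ≈ 49.8 mm

Precipitable water is the column-integrated vapour mass per unit area: PW = (1/g) Σ q̄ Δp, with q in kg/kg and Δp in Pa (1 kg/m² of water = 1 mm).
Layer 1000–910 hPa: Δp = 90 hPa = 9000 Pa, q̄ = 0.0215 kg/kg → 0.0215 × 9000 / 9.8 = 19.74 mm
Layer 910–400 hPa: Δp = 510 hPa = 51000 Pa, q̄ = 0.00578 kg/kg → 0.00578 × 51000 / 9.8 = 30.08 mm
PW = 19.74 + 30.08 = 49.82 ≈ 49.8 mm.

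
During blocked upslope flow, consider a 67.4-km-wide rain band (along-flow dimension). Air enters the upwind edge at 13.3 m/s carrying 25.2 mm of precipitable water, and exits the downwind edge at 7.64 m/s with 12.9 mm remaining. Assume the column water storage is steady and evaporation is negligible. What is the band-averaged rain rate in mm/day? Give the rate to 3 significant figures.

Column moisture flux per unit crosswind length is F = V × PW.
Inflow: F_in = 13.3 × 25.2 = 335.16 mm·m/s
Outflow: F_out = 7.64 × 12.9 = 98.556 mm·m/s
Steady-state rate R = (F_in − F_out)/L = (335.16 − 98.556) / 67400 m = 3.510e-03 mm/s.
R = 3.510e-03 × 3600 × 24 = 303 mm/day.

R ≈ 303 mm/day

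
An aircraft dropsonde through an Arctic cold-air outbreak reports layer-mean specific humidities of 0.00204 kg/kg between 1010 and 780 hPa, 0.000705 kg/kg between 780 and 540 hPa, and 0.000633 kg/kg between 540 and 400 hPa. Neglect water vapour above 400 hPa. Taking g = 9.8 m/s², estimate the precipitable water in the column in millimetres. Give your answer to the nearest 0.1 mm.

PW ≈ 7.4 mm

Precipitable water is the column-integrated vapour mass per unit area: PW = (1/g) Σ q̄ Δp, with q in kg/kg and Δp in Pa (1 kg/m² of water = 1 mm).
Layer 1010–780 hPa: Δp = 230 hPa = 23000 Pa, q̄ = 0.00204 kg/kg → 0.00204 × 23000 / 9.8 = 4.79 mm
Layer 780–540 hPa: Δp = 240 hPa = 24000 Pa, q̄ = 0.000705 kg/kg → 0.000705 × 24000 / 9.8 = 1.73 mm
Layer 540–400 hPa: Δp = 140 hPa = 14000 Pa, q̄ = 0.000633 kg/kg → 0.000633 × 14000 / 9.8 = 0.90 mm
PW = 4.79 + 1.73 + 0.90 = 7.42 ≈ 7.4 mm.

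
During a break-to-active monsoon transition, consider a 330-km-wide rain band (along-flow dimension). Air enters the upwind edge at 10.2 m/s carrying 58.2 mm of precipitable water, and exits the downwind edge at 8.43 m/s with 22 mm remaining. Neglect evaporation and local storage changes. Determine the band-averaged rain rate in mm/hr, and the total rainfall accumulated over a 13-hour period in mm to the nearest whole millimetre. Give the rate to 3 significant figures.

R ≈ 4.45 mm/hr; total ≈ 58 mm

Column moisture flux per unit crosswind length is F = V × PW.
Inflow: F_in = 10.2 × 58.2 = 593.64 mm·m/s
Outflow: F_out = 8.43 × 22 = 185.46 mm·m/s
Steady-state rate R = (F_in − F_out)/L = (593.64 − 185.46) / 330000 m = 1.237e-03 mm/s.
R = 1.237e-03 × 3600 = 4.45 mm/hr.
Over 13 h: total = 4.45 × 13 = 57.85 ≈ 58 mm.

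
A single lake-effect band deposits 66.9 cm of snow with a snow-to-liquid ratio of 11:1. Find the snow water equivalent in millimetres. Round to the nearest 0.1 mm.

SWE = snow depth / ratio = 66.9 cm / 11 = 6.082 cm = 60.8 mm.

SWE ≈ 60.8 mm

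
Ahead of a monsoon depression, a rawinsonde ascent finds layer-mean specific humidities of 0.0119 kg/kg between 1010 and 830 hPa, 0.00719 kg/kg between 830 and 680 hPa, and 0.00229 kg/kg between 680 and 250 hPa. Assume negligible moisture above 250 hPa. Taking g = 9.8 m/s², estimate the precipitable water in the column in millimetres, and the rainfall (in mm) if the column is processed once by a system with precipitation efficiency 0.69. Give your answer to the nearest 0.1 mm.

Precipitable water is the column-integrated vapour mass per unit area: PW = (1/g) Σ q̄ Δp, with q in kg/kg and Δp in Pa (1 kg/m² of water = 1 mm).
Layer 1010–830 hPa: Δp = 180 hPa = 18000 Pa, q̄ = 0.0119 kg/kg → 0.0119 × 18000 / 9.8 = 21.86 mm
Layer 830–680 hPa: Δp = 150 hPa = 15000 Pa, q̄ = 0.00719 kg/kg → 0.00719 × 15000 / 9.8 = 11.01 mm
Layer 680–250 hPa: Δp = 430 hPa = 43000 Pa, q̄ = 0.00229 kg/kg → 0.00229 × 43000 / 9.8 = 10.05 mm
PW = 21.86 + 11.01 + 10.05 = 42.92 ≈ 42.9 mm.
Rainfall = ε × PW = 0.69 × 42.9 = 29.6 mm.

PW ≈ 42.9 mm; rainfall ≈ 29.6 mm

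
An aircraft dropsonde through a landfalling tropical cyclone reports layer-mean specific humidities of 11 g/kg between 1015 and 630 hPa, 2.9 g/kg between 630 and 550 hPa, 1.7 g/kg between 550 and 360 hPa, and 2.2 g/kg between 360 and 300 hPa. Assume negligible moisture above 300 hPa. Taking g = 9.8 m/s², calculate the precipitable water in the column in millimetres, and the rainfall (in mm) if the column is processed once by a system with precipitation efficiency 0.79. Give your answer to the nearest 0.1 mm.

PW ≈ 50.2 mm; rainfall ≈ 39.7 mm

Precipitable water is the column-integrated vapour mass per unit area: PW = (1/g) Σ q̄ Δp, with q in kg/kg and Δp in Pa (1 kg/m² of water = 1 mm).
Layer 1015–630 hPa: Δp = 385 hPa = 38500 Pa, q̄ = 0.011 kg/kg → 0.011 × 38500 / 9.8 = 43.21 mm
Layer 630–550 hPa: Δp = 80 hPa = 8000 Pa, q̄ = 0.0029 kg/kg → 0.0029 × 8000 / 9.8 = 2.37 mm
Layer 550–360 hPa: Δp = 190 hPa = 19000 Pa, q̄ = 0.0017 kg/kg → 0.0017 × 19000 / 9.8 = 3.30 mm
Layer 360–300 hPa: Δp = 60 hPa = 6000 Pa, q̄ = 0.0022 kg/kg → 0.0022 × 6000 / 9.8 = 1.35 mm
PW = 43.21 + 2.37 + 3.30 + 1.35 = 50.23 ≈ 50.2 mm.
Rainfall = ε × PW = 0.79 × 50.2 = 39.7 mm.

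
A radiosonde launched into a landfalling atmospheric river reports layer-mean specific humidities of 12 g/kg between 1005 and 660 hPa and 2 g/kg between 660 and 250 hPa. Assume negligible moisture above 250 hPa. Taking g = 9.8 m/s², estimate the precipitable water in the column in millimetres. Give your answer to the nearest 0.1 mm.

PW ≈ 50.6 mm

Precipitable water is the column-integrated vapour mass per unit area: PW = (1/g) Σ q̄ Δp, with q in kg/kg and Δp in Pa (1 kg/m² of water = 1 mm).
Layer 1005–660 hPa: Δp = 345 hPa = 34500 Pa, q̄ = 0.012 kg/kg → 0.012 × 34500 / 9.8 = 42.24 mm
Layer 660–250 hPa: Δp = 410 hPa = 41000 Pa, q̄ = 0.002 kg/kg → 0.002 × 41000 / 9.8 = 8.37 mm
PW = 42.24 + 8.37 = 50.61 ≈ 50.6 mm.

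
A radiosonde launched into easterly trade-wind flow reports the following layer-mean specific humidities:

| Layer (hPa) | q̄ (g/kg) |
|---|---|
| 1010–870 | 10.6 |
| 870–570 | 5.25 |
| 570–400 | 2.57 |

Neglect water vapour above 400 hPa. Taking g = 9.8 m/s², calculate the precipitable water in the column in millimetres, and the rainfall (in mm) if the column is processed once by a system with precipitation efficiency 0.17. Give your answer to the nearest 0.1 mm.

PW ≈ 35.7 mm; rainfall ≈ 6.1 mm

Precipitable water is the column-integrated vapour mass per unit area: PW = (1/g) Σ q̄ Δp, with q in kg/kg and Δp in Pa (1 kg/m² of water = 1 mm).
Layer 1010–870 hPa: Δp = 140 hPa = 14000 Pa, q̄ = 0.0106 kg/kg → 0.0106 × 14000 / 9.8 = 15.14 mm
Layer 870–570 hPa: Δp = 300 hPa = 30000 Pa, q̄ = 0.00525 kg/kg → 0.00525 × 30000 / 9.8 = 16.07 mm
Layer 570–400 hPa: Δp = 170 hPa = 17000 Pa, q̄ = 0.00257 kg/kg → 0.00257 × 17000 / 9.8 = 4.46 mm
PW = 15.14 + 16.07 + 4.46 = 35.67 ≈ 35.7 mm.
Rainfall = ε × PW = 0.17 × 35.7 = 6.1 mm.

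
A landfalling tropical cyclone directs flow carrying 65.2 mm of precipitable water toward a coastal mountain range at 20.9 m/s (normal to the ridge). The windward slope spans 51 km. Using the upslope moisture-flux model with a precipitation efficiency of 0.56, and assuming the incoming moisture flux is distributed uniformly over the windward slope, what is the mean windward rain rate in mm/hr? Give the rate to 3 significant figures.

Incoming column moisture flux per unit ridge length: F = V × PW = 20.9 × 65.2 = 1362.68 mm·m/s.
Spread over the 51 km slope with efficiency ε = 0.56: R = ε·F/W = 0.56 × 1362.68 / 51000 m = 1.496e-02 mm/s.
R = 1.496e-02 × 3600 = 53.9 mm/hr.

R ≈ 53.9 mm/hr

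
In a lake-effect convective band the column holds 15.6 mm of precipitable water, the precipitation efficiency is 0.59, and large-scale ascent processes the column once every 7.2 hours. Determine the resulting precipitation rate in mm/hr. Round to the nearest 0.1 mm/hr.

Each overturning extracts ε × PW = 0.59 × 15.6 = 9.204 mm.
Rate = ε·PW / τ = 9.204 / 7.2 h = 1.3 mm/hr.

R ≈ 1.3 mm/hr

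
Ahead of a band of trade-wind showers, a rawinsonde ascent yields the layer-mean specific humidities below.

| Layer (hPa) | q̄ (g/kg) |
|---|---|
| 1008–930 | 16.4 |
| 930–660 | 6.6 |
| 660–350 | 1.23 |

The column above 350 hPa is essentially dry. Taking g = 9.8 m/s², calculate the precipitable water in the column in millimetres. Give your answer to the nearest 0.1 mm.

Precipitable water is the column-integrated vapour mass per unit area: PW = (1/g) Σ q̄ Δp, with q in kg/kg and Δp in Pa (1 kg/m² of water = 1 mm).
Layer 1008–930 hPa: Δp = 78 hPa = 7800 Pa, q̄ = 0.0164 kg/kg → 0.0164 × 7800 / 9.8 = 13.05 mm
Layer 930–660 hPa: Δp = 270 hPa = 27000 Pa, q̄ = 0.0066 kg/kg → 0.0066 × 27000 / 9.8 = 18.18 mm
Layer 660–350 hPa: Δp = 310 hPa = 31000 Pa, q̄ = 0.00123 kg/kg → 0.00123 × 31000 / 9.8 = 3.89 mm
PW = 13.05 + 18.18 + 3.89 = 35.12 ≈ 35.1 mm.

PW ≈ 35.1 mm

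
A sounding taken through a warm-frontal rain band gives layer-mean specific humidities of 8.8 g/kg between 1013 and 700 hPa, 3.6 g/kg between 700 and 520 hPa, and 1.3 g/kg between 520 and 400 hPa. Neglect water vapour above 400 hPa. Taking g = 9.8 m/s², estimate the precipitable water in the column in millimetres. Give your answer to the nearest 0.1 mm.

Precipitable water is the column-integrated vapour mass per unit area: PW = (1/g) Σ q̄ Δp, with q in kg/kg and Δp in Pa (1 kg/m² of water = 1 mm).
Layer 1013–700 hPa: Δp = 313 hPa = 31300 Pa, q̄ = 0.0088 kg/kg → 0.0088 × 31300 / 9.8 = 28.11 mm
Layer 700–520 hPa: Δp = 180 hPa = 18000 Pa, q̄ = 0.0036 kg/kg → 0.0036 × 18000 / 9.8 = 6.61 mm
Layer 520–400 hPa: Δp = 120 hPa = 12000 Pa, q̄ = 0.0013 kg/kg → 0.0013 × 12000 / 9.8 = 1.59 mm
PW = 28.11 + 6.61 + 1.59 = 36.31 ≈ 36.3 mm.

PW ≈ 36.3 mm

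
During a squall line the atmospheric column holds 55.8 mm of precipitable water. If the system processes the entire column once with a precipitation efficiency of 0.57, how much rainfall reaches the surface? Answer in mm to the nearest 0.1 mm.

Rainfall = ε × PW = 0.57 × 55.8 = 31.8 mm.

rainfall ≈ 31.8 mm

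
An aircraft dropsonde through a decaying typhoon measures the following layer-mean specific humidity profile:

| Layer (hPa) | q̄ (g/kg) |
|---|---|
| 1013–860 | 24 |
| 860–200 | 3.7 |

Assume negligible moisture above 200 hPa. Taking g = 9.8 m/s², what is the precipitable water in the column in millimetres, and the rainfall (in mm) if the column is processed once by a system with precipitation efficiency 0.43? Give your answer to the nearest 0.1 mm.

PW ≈ 62.4 mm; rainfall ≈ 26.8 mm

Precipitable water is the column-integrated vapour mass per unit area: PW = (1/g) Σ q̄ Δp, with q in kg/kg and Δp in Pa (1 kg/m² of water = 1 mm).
Layer 1013–860 hPa: Δp = 153 hPa = 15300 Pa, q̄ = 0.024 kg/kg → 0.024 × 15300 / 9.8 = 37.47 mm
Layer 860–200 hPa: Δp = 660 hPa = 66000 Pa, q̄ = 0.0037 kg/kg → 0.0037 × 66000 / 9.8 = 24.92 mm
PW = 37.47 + 24.92 = 62.39 ≈ 62.4 mm.
Rainfall = ε × PW = 0.43 × 62.4 = 26.8 mm.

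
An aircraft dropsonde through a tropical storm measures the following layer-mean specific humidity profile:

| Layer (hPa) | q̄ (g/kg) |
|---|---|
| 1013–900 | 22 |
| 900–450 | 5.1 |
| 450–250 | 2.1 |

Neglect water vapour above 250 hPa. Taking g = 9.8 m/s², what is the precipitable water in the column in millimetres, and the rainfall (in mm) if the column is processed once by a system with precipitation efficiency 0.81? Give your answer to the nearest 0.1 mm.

PW ≈ 53.1 mm; rainfall ≈ 43.0 mm

Precipitable water is the column-integrated vapour mass per unit area: PW = (1/g) Σ q̄ Δp, with q in kg/kg and Δp in Pa (1 kg/m² of water = 1 mm).
Layer 1013–900 hPa: Δp = 113 hPa = 11300 Pa, q̄ = 0.022 kg/kg → 0.022 × 11300 / 9.8 = 25.37 mm
Layer 900–450 hPa: Δp = 450 hPa = 45000 Pa, q̄ = 0.0051 kg/kg → 0.0051 × 45000 / 9.8 = 23.42 mm
Layer 450–250 hPa: Δp = 200 hPa = 20000 Pa, q̄ = 0.0021 kg/kg → 0.0021 × 20000 / 9.8 = 4.29 mm
PW = 25.37 + 23.42 + 4.29 = 53.08 ≈ 53.1 mm.
Rainfall = ε × PW = 0.81 × 53.1 = 43.0 mm.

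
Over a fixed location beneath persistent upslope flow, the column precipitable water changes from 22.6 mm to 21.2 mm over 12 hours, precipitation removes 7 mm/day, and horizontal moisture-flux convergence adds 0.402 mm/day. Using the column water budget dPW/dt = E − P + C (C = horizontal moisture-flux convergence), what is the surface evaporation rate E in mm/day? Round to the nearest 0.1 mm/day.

E ≈ 3.8 mm/day

dPW/dt = (21.2 − 22.6) mm / (12/24 day) = -2.800 mm/day.
E = dPW/dt + P − C = (-2.800) + 7 − (0.402) = 3.8 mm/day.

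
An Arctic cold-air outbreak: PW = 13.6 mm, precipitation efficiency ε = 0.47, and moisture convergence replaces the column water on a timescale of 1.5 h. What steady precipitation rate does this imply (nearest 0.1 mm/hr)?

R ≈ 4.3 mm/hr

Each overturning extracts ε × PW = 0.47 × 13.6 = 6.392 mm.
Rate = ε·PW / τ = 6.392 / 1.5 h = 4.3 mm/hr.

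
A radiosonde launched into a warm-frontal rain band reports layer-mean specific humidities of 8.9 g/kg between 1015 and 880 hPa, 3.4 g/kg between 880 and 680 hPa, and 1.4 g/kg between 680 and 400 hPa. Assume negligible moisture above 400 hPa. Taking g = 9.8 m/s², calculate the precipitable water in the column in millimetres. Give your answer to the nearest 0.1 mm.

PW ≈ 23.2 mm

Precipitable water is the column-integrated vapour mass per unit area: PW = (1/g) Σ q̄ Δp, with q in kg/kg and Δp in Pa (1 kg/m² of water = 1 mm).
Layer 1015–880 hPa: Δp = 135 hPa = 13500 Pa, q̄ = 0.0089 kg/kg → 0.0089 × 13500 / 9.8 = 12.26 mm
Layer 880–680 hPa: Δp = 200 hPa = 20000 Pa, q̄ = 0.0034 kg/kg → 0.0034 × 20000 / 9.8 = 6.94 mm
Layer 680–400 hPa: Δp = 280 hPa = 28000 Pa, q̄ = 0.0014 kg/kg → 0.0014 × 28000 / 9.8 = 4.00 mm
PW = 12.26 + 6.94 + 4.00 = 23.20 ≈ 23.2 mm.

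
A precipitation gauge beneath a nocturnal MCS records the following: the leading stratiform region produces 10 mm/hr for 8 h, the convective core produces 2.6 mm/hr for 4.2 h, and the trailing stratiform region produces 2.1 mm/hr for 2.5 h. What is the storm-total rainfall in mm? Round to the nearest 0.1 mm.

total ≈ 96.2 mm

Total = Σ Rᵢ Δtᵢ = 10 × 8 + 2.6 × 4.2 + 2.1 × 2.5
      = 80 + 10.92 + 5.25 = 96.2 mm.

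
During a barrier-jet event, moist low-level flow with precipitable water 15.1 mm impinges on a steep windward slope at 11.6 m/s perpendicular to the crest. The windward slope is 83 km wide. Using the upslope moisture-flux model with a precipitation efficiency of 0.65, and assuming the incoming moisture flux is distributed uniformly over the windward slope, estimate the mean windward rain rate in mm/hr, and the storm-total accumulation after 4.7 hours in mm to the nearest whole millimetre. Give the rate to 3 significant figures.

Incoming column moisture flux per unit ridge length: F = V × PW = 11.6 × 15.1 = 175.16 mm·m/s.
Spread over the 83 km slope with efficiency ε = 0.65: R = ε·F/W = 0.65 × 175.16 / 83000 m = 1.372e-03 mm/s.
R = 1.372e-03 × 3600 = 4.94 mm/hr.
Over 4.7 h: total = 4.94 × 4.7 = 23.218 ≈ 23 mm.

R ≈ 4.94 mm/hr; total ≈ 23 mm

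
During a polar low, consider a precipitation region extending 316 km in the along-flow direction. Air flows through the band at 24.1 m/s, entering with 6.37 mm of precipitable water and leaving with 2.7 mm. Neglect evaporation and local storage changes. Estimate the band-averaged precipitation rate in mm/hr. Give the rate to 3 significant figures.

Column moisture flux per unit crosswind length is F = V × PW.
Inflow: F_in = 24.1 × 6.37 = 153.517 mm·m/s
Outflow: F_out = 24.1 × 2.7 = 65.07 mm·m/s
Steady-state rate R = (F_in − F_out)/L = (153.517 − 65.07) / 316000 m = 2.799e-04 mm/s.
R = 2.799e-04 × 3600 = 1.01 mm/hr.

R ≈ 1.01 mm/hr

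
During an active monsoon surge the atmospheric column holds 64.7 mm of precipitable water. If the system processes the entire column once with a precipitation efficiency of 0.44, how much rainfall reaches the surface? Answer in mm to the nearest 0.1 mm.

rainfall ≈ 28.5 mm

Rainfall = ε × PW = 0.44 × 64.7 = 28.5 mm.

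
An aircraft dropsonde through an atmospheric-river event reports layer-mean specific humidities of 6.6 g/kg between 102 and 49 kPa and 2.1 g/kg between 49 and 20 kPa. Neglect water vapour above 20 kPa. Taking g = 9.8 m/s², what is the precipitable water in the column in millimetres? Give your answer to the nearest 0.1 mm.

Precipitable water is the column-integrated vapour mass per unit area: PW = (1/g) Σ q̄ Δp, with q in kg/kg and Δp in Pa (1 kg/m² of water = 1 mm).
Layer 102–49 kPa: Δp = 530 hPa = 53000 Pa, q̄ = 0.0066 kg/kg → 0.0066 × 53000 / 9.8 = 35.69 mm
Layer 49–20 kPa: Δp = 290 hPa = 29000 Pa, q̄ = 0.0021 kg/kg → 0.0021 × 29000 / 9.8 = 6.21 mm
PW = 35.69 + 6.21 = 41.90 ≈ 41.9 mm.

PW ≈ 41.9 mm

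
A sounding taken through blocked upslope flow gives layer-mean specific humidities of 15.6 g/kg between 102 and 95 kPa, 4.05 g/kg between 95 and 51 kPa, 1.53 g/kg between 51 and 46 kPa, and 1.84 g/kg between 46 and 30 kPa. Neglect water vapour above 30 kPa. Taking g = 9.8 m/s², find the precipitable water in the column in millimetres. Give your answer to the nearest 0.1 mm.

PW ≈ 33.1 mm

Precipitable water is the column-integrated vapour mass per unit area: PW = (1/g) Σ q̄ Δp, with q in kg/kg and Δp in Pa (1 kg/m² of water = 1 mm).
Layer 102–95 kPa: Δp = 70 hPa = 7000 Pa, q̄ = 0.0156 kg/kg → 0.0156 × 7000 / 9.8 = 11.14 mm
Layer 95–51 kPa: Δp = 440 hPa = 44000 Pa, q̄ = 0.00405 kg/kg → 0.00405 × 44000 / 9.8 = 18.18 mm
Layer 51–46 kPa: Δp = 50 hPa = 5000 Pa, q̄ = 0.00153 kg/kg → 0.00153 × 5000 / 9.8 = 0.78 mm
Layer 46–30 kPa: Δp = 160 hPa = 16000 Pa, q̄ = 0.00184 kg/kg → 0.00184 × 16000 / 9.8 = 3.00 mm
PW = 11.14 + 18.18 + 0.78 + 3.00 = 33.10 ≈ 33.1 mm.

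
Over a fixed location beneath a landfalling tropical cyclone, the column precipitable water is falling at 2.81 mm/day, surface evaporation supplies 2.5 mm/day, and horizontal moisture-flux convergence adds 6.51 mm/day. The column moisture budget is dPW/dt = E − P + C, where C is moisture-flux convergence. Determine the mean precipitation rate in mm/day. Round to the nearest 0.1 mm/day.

P ≈ 11.8 mm/day

dPW/dt = -2.81 mm/day.
P = E + C − dPW/dt = 2.5 + (6.51) − (-2.81) = 11.8 mm/day.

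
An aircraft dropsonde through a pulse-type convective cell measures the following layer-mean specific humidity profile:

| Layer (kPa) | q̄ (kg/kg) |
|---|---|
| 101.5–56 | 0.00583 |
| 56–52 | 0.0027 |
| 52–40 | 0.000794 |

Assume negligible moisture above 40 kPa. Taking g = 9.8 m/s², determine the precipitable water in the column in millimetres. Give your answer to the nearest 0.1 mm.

PW ≈ 29.1 mm

Precipitable water is the column-integrated vapour mass per unit area: PW = (1/g) Σ q̄ Δp, with q in kg/kg and Δp in Pa (1 kg/m² of water = 1 mm).
Layer 101.5–56 kPa: Δp = 455 hPa = 45500 Pa, q̄ = 0.00583 kg/kg → 0.00583 × 45500 / 9.8 = 27.07 mm
Layer 56–52 kPa: Δp = 40 hPa = 4000 Pa, q̄ = 0.0027 kg/kg → 0.0027 × 4000 / 9.8 = 1.10 mm
Layer 52–40 kPa: Δp = 120 hPa = 12000 Pa, q̄ = 0.000794 kg/kg → 0.000794 × 12000 / 9.8 = 0.97 mm
PW = 27.07 + 1.10 + 0.97 = 29.14 ≈ 29.1 mm.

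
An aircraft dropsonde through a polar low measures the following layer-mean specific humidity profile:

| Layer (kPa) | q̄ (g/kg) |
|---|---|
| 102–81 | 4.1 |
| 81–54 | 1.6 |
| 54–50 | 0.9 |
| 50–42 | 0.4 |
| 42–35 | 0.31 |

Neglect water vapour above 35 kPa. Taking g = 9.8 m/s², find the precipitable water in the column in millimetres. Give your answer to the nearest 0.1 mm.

Precipitable water is the column-integrated vapour mass per unit area: PW = (1/g) Σ q̄ Δp, with q in kg/kg and Δp in Pa (1 kg/m² of water = 1 mm).
Layer 102–81 kPa: Δp = 210 hPa = 21000 Pa, q̄ = 0.0041 kg/kg → 0.0041 × 21000 / 9.8 = 8.79 mm
Layer 81–54 kPa: Δp = 270 hPa = 27000 Pa, q̄ = 0.0016 kg/kg → 0.0016 × 27000 / 9.8 = 4.41 mm
Layer 54–50 kPa: Δp = 40 hPa = 4000 Pa, q̄ = 0.0009 kg/kg → 0.0009 × 4000 / 9.8 = 0.37 mm
Layer 50–42 kPa: Δp = 80 hPa = 8000 Pa, q̄ = 0.0004 kg/kg → 0.0004 × 8000 / 9.8 = 0.33 mm
Layer 42–35 kPa: Δp = 70 hPa = 7000 Pa, q̄ = 0.00031 kg/kg → 0.00031 × 7000 / 9.8 = 0.22 mm
PW = 8.79 + 4.41 + 0.37 + 0.33 + 0.22 = 14.12 ≈ 14.1 mm.

PW ≈ 14.1 mm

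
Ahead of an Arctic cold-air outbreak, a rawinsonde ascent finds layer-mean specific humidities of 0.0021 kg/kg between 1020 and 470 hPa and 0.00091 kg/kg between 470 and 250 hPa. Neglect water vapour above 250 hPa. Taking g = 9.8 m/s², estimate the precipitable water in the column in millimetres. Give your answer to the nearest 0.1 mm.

Precipitable water is the column-integrated vapour mass per unit area: PW = (1/g) Σ q̄ Δp, with q in kg/kg and Δp in Pa (1 kg/m² of water = 1 mm).
Layer 1020–470 hPa: Δp = 550 hPa = 55000 Pa, q̄ = 0.0021 kg/kg → 0.0021 × 55000 / 9.8 = 11.79 mm
Layer 470–250 hPa: Δp = 220 hPa = 22000 Pa, q̄ = 0.00091 kg/kg → 0.00091 × 22000 / 9.8 = 2.04 mm
PW = 11.79 + 2.04 = 13.83 ≈ 13.8 mm.

PW ≈ 13.8 mm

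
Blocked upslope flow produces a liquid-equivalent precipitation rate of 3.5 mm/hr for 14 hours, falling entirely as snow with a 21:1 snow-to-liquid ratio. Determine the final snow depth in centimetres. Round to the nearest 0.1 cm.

Liquid-equivalent depth = 3.5 × 14 = 49 mm.
Snow depth = 49 mm × 21 = 1029 mm = 102.9 cm.

snow depth ≈ 102.9 cm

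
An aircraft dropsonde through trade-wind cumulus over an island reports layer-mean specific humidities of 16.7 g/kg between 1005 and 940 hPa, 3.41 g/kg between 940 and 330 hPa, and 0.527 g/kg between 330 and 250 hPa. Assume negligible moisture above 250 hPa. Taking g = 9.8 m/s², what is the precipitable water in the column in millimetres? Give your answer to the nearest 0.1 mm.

PW ≈ 32.7 mm

Precipitable water is the column-integrated vapour mass per unit area: PW = (1/g) Σ q̄ Δp, with q in kg/kg and Δp in Pa (1 kg/m² of water = 1 mm).
Layer 1005–940 hPa: Δp = 65 hPa = 6500 Pa, q̄ = 0.0167 kg/kg → 0.0167 × 6500 / 9.8 = 11.08 mm
Layer 940–330 hPa: Δp = 610 hPa = 61000 Pa, q̄ = 0.00341 kg/kg → 0.00341 × 61000 / 9.8 = 21.23 mm
Layer 330–250 hPa: Δp = 80 hPa = 8000 Pa, q̄ = 0.000527 kg/kg → 0.000527 × 8000 / 9.8 = 0.43 mm
PW = 11.08 + 21.23 + 0.43 = 32.74 ≈ 32.7 mm.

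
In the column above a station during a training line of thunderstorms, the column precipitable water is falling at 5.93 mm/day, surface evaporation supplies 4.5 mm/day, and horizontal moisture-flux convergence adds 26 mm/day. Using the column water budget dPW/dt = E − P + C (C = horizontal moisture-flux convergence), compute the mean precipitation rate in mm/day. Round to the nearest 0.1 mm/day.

P ≈ 36.4 mm/day

dPW/dt = -5.93 mm/day.
P = E + C − dPW/dt = 4.5 + (26) − (-5.93) = 36.4 mm/day.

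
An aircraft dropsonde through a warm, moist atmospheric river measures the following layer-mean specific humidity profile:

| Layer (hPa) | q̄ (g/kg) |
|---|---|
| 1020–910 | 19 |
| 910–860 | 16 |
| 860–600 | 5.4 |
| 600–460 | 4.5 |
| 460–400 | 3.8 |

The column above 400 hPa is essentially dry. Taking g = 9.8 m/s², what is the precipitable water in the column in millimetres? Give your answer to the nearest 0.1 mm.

Precipitable water is the column-integrated vapour mass per unit area: PW = (1/g) Σ q̄ Δp, with q in kg/kg and Δp in Pa (1 kg/m² of water = 1 mm).
Layer 1020–910 hPa: Δp = 110 hPa = 11000 Pa, q̄ = 0.019 kg/kg → 0.019 × 11000 / 9.8 = 21.33 mm
Layer 910–860 hPa: Δp = 50 hPa = 5000 Pa, q̄ = 0.016 kg/kg → 0.016 × 5000 / 9.8 = 8.16 mm
Layer 860–600 hPa: Δp = 260 hPa = 26000 Pa, q̄ = 0.0054 kg/kg → 0.0054 × 26000 / 9.8 = 14.33 mm
Layer 600–460 hPa: Δp = 140 hPa = 14000 Pa, q̄ = 0.0045 kg/kg → 0.0045 × 14000 / 9.8 = 6.43 mm
Layer 460–400 hPa: Δp = 60 hPa = 6000 Pa, q̄ = 0.0038 kg/kg → 0.0038 × 6000 / 9.8 = 2.33 mm
PW = 21.33 + 8.16 + 14.33 + 6.43 + 2.33 = 52.58 ≈ 52.6 mm.

PW ≈ 52.6 mm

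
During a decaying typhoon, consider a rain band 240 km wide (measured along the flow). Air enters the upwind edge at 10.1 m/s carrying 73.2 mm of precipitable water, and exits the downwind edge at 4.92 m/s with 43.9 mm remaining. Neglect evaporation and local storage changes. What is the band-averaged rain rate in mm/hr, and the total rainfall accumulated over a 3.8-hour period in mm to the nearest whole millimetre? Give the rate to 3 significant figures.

Column moisture flux per unit crosswind length is F = V × PW.
Inflow: F_in = 10.1 × 73.2 = 739.32 mm·m/s
Outflow: F_out = 4.92 × 43.9 = 215.988 mm·m/s
Steady-state rate R = (F_in − F_out)/L = (739.32 − 215.988) / 240000 m = 2.181e-03 mm/s.
R = 2.181e-03 × 3600 = 7.85 mm/hr.
Over 3.8 h: total = 7.85 × 3.8 = 29.83 ≈ 30 mm.

R ≈ 7.85 mm/hr; total ≈ 30 mm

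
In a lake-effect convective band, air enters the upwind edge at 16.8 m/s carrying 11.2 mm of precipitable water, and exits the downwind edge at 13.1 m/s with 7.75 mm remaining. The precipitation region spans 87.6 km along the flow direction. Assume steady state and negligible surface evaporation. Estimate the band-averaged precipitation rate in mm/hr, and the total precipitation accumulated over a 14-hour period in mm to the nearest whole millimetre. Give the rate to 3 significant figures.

R ≈ 3.56 mm/hr; total ≈ 50 mm

Column moisture flux per unit crosswind length is F = V × PW.
Inflow: F_in = 16.8 × 11.2 = 188.16 mm·m/s
Outflow: F_out = 13.1 × 7.75 = 101.525 mm·m/s
Steady-state rate R = (F_in − F_out)/L = (188.16 − 101.525) / 87600 m = 9.890e-04 mm/s.
R = 9.890e-04 × 3600 = 3.56 mm/hr.
Over 14 h: total = 3.56 × 14 = 49.84 ≈ 50 mm.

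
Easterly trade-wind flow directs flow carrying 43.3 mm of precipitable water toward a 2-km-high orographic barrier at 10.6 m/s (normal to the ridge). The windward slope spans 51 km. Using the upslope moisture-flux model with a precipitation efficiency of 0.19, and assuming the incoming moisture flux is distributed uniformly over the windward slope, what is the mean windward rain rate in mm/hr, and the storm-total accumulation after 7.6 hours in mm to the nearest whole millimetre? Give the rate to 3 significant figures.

Incoming column moisture flux per unit ridge length: F = V × PW = 10.6 × 43.3 = 458.98 mm·m/s.
Spread over the 51 km slope with efficiency ε = 0.19: R = ε·F/W = 0.19 × 458.98 / 51000 m = 1.710e-03 mm/s.
R = 1.710e-03 × 3600 = 6.16 mm/hr.
Over 7.6 h: total = 6.16 × 7.6 = 46.816 ≈ 47 mm.

R ≈ 6.16 mm/hr; total ≈ 47 mm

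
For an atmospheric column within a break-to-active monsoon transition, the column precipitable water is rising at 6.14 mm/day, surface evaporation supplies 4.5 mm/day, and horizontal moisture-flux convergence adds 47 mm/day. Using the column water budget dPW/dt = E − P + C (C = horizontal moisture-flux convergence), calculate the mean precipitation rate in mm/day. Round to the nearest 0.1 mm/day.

dPW/dt = +6.14 mm/day.
P = E + C − dPW/dt = 4.5 + (47) − (+6.14) = 45.4 mm/day.

P ≈ 45.4 mm/day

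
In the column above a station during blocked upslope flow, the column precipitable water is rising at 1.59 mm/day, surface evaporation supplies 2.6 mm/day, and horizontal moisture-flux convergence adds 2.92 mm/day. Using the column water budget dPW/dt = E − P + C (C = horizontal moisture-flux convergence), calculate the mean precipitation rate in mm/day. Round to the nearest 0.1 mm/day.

P ≈ 3.9 mm/day

dPW/dt = +1.59 mm/day.
P = E + C − dPW/dt = 2.6 + (2.92) − (+1.59) = 3.9 mm/day.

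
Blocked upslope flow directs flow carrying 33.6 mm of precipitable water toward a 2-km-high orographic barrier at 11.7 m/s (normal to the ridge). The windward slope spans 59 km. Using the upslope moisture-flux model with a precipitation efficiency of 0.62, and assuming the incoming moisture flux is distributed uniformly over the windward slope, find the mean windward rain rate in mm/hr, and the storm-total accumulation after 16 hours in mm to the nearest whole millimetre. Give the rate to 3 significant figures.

Incoming column moisture flux per unit ridge length: F = V × PW = 11.7 × 33.6 = 393.12 mm·m/s.
Spread over the 59 km slope with efficiency ε = 0.62: R = ε·F/W = 0.62 × 393.12 / 59000 m = 4.131e-03 mm/s.
R = 4.131e-03 × 3600 = 14.9 mm/hr.
Over 16 h: total = 14.9 × 16 = 238.4 ≈ 238 mm.

R ≈ 14.9 mm/hr; total ≈ 238 mm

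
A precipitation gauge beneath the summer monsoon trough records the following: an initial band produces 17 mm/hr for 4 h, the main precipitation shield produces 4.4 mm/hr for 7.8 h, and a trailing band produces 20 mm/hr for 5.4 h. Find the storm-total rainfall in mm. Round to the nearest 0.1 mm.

Total = Σ Rᵢ Δtᵢ = 17 × 4 + 4.4 × 7.8 + 20 × 5.4
      = 68 + 34.32 + 108 = 210.3 mm.

total ≈ 210.3 mm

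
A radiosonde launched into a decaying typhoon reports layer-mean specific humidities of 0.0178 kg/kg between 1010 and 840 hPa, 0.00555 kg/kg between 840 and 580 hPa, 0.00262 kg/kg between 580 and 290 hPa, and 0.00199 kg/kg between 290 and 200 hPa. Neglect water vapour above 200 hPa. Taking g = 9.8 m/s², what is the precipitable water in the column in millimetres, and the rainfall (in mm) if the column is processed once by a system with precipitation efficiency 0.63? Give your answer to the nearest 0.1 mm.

PW ≈ 55.2 mm; rainfall ≈ 34.8 mm

Precipitable water is the column-integrated vapour mass per unit area: PW = (1/g) Σ q̄ Δp, with q in kg/kg and Δp in Pa (1 kg/m² of water = 1 mm).
Layer 1010–840 hPa: Δp = 170 hPa = 17000 Pa, q̄ = 0.0178 kg/kg → 0.0178 × 17000 / 9.8 = 30.88 mm
Layer 840–580 hPa: Δp = 260 hPa = 26000 Pa, q̄ = 0.00555 kg/kg → 0.00555 × 26000 / 9.8 = 14.72 mm
Layer 580–290 hPa: Δp = 290 hPa = 29000 Pa, q̄ = 0.00262 kg/kg → 0.00262 × 29000 / 9.8 = 7.75 mm
Layer 290–200 hPa: Δp = 90 hPa = 9000 Pa, q̄ = 0.00199 kg/kg → 0.00199 × 9000 / 9.8 = 1.83 mm
PW = 30.88 + 14.72 + 7.75 + 1.83 = 55.18 ≈ 55.2 mm.
Rainfall = ε × PW = 0.63 × 55.2 = 34.8 mm.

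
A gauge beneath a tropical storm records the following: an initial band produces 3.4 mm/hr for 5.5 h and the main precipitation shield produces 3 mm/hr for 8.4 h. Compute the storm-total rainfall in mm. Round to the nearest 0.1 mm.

total ≈ 43.9 mm

Total = Σ Rᵢ Δtᵢ = 3.4 × 5.5 + 3 × 8.4
      = 18.7 + 25.2 = 43.9 mm.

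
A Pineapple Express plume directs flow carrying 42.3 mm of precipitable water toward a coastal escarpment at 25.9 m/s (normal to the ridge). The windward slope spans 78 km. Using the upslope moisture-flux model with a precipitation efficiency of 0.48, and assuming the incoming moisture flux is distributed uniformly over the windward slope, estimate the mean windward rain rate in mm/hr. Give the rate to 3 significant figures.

R ≈ 24.3 mm/hr

Incoming column moisture flux per unit ridge length: F = V × PW = 25.9 × 42.3 = 1095.57 mm·m/s.
Spread over the 78 km slope with efficiency ε = 0.48: R = ε·F/W = 0.48 × 1095.57 / 78000 m = 6.742e-03 mm/s.
R = 6.742e-03 × 3600 = 24.3 mm/hr.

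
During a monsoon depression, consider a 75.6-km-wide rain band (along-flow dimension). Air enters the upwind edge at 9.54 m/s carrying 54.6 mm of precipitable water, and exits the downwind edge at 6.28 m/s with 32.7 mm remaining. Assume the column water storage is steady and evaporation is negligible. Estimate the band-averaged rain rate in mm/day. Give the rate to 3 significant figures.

R ≈ 361 mm/day

Column moisture flux per unit crosswind length is F = V × PW.
Inflow: F_in = 9.54 × 54.6 = 520.884 mm·m/s
Outflow: F_out = 6.28 × 32.7 = 205.356 mm·m/s
Steady-state rate R = (F_in − F_out)/L = (520.884 − 205.356) / 75600 m = 4.174e-03 mm/s.
R = 4.174e-03 × 3600 × 24 = 361 mm/day.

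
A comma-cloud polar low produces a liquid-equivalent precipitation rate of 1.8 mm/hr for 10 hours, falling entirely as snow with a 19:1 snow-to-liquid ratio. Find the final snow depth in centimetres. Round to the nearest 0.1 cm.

Liquid-equivalent depth = 1.8 × 10 = 18 mm.
Snow depth = 18 mm × 19 = 342 mm = 34.2 cm.

snow depth ≈ 34.2 cm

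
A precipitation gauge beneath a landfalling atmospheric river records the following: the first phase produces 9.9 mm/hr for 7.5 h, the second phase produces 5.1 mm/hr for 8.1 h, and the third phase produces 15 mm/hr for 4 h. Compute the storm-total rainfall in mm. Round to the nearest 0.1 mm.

Total = Σ Rᵢ Δtᵢ = 9.9 × 7.5 + 5.1 × 8.1 + 15 × 4
      = 74.25 + 41.31 + 60 = 175.6 mm.

total ≈ 175.6 mm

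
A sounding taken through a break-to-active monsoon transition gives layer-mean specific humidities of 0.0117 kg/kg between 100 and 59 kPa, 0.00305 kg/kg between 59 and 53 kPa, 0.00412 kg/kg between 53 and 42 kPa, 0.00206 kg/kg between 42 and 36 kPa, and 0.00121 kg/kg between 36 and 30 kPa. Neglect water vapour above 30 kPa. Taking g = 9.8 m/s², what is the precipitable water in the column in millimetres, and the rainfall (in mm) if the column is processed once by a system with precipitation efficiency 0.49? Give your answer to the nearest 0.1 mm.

PW ≈ 57.4 mm; rainfall ≈ 28.1 mm

Precipitable water is the column-integrated vapour mass per unit area: PW = (1/g) Σ q̄ Δp, with q in kg/kg and Δp in Pa (1 kg/m² of water = 1 mm).
Layer 100–59 kPa: Δp = 410 hPa = 41000 Pa, q̄ = 0.0117 kg/kg → 0.0117 × 41000 / 9.8 = 48.95 mm
Layer 59–53 kPa: Δp = 60 hPa = 6000 Pa, q̄ = 0.00305 kg/kg → 0.00305 × 6000 / 9.8 = 1.87 mm
Layer 53–42 kPa: Δp = 110 hPa = 11000 Pa, q̄ = 0.00412 kg/kg → 0.00412 × 11000 / 9.8 = 4.62 mm
Layer 42–36 kPa: Δp = 60 hPa = 6000 Pa, q̄ = 0.00206 kg/kg → 0.00206 × 6000 / 9.8 = 1.26 mm
Layer 36–30 kPa: Δp = 60 hPa = 6000 Pa, q̄ = 0.00121 kg/kg → 0.00121 × 6000 / 9.8 = 0.74 mm
PW = 48.95 + 1.87 + 4.62 + 1.26 + 0.74 = 57.44 ≈ 57.4 mm.
Rainfall = ε × PW = 0.49 × 57.4 = 28.1 mm.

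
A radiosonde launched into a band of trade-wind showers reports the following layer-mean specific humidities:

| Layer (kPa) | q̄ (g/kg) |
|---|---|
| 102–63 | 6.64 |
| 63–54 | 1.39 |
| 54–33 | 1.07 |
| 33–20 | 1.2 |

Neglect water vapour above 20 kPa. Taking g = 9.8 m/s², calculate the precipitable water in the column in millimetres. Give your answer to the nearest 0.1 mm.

Precipitable water is the column-integrated vapour mass per unit area: PW = (1/g) Σ q̄ Δp, with q in kg/kg and Δp in Pa (1 kg/m² of water = 1 mm).
Layer 102–63 kPa: Δp = 390 hPa = 39000 Pa, q̄ = 0.00664 kg/kg → 0.00664 × 39000 / 9.8 = 26.42 mm
Layer 63–54 kPa: Δp = 90 hPa = 9000 Pa, q̄ = 0.00139 kg/kg → 0.00139 × 9000 / 9.8 = 1.28 mm
Layer 54–33 kPa: Δp = 210 hPa = 21000 Pa, q̄ = 0.00107 kg/kg → 0.00107 × 21000 / 9.8 = 2.29 mm
Layer 33–20 kPa: Δp = 130 hPa = 13000 Pa, q̄ = 0.0012 kg/kg → 0.0012 × 13000 / 9.8 = 1.59 mm
PW = 26.42 + 1.28 + 2.29 + 1.59 = 31.58 ≈ 31.6 mm.

PW ≈ 31.6 mm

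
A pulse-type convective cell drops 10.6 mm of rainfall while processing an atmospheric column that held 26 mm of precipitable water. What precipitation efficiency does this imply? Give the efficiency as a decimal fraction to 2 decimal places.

ε = rainfall / PW = 10.6 / 26 = 0.41.

ε ≈ 0.41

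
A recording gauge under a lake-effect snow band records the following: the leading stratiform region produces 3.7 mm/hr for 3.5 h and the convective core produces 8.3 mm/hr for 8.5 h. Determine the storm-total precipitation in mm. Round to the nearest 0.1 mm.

total ≈ 83.5 mm

Total = Σ Rᵢ Δtᵢ = 3.7 × 3.5 + 8.3 × 8.5
      = 12.95 + 70.55 = 83.5 mm.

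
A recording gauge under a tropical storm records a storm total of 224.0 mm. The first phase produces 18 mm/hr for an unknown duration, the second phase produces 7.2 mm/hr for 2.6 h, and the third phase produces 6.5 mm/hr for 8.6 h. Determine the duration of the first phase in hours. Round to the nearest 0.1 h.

duration ≈ 8.3 h

Known phases: 7.2 × 2.6 + 6.5 × 8.6 = 18.72 + 55.9 = 74.62 mm.
Remaining depth = 224.0 − 74.62 = 149.38 mm.
Duration = 149.38 / 18 = 8.3 h.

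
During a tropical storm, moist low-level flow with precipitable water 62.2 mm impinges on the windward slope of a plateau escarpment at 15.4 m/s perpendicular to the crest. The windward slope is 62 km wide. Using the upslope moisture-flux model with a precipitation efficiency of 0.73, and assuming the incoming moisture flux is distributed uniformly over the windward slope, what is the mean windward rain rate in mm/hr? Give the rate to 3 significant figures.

R ≈ 40.6 mm/hr

Incoming column moisture flux per unit ridge length: F = V × PW = 15.4 × 62.2 = 957.88 mm·m/s.
Spread over the 62 km slope with efficiency ε = 0.73: R = ε·F/W = 0.73 × 957.88 / 62000 m = 1.128e-02 mm/s.
R = 1.128e-02 × 3600 = 40.6 mm/hr.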